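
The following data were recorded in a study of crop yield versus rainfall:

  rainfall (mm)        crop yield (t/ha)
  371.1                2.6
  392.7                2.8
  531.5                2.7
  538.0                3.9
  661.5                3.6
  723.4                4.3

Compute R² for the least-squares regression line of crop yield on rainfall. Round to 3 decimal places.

0.689

n = 6, Σx = 3218.2, Σy = 19.9, Σxy = 11089.69, Σx² = 1824754.56, Σy² = 68.55
Sxx = Σx² − (Σx)²/n = 1824754.56 − 1726135.206667 = 98619.353333
Sxy = Σxy − (Σx)(Σy)/n = 11089.69 − 10673.696667 = 415.993333
Syy = Σy² − (Σy)²/n = 68.55 − 66.001667 = 2.548333
R² = Sxy²/(Sxx·Syy) = (415.993333)²/(98619.353333·2.548333) = 0.688580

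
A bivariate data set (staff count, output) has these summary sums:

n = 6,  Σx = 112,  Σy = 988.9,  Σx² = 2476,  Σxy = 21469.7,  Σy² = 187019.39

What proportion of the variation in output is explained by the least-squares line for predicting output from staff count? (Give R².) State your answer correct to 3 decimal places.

Sxx = Σx² − (Σx)²/n = 2476 − 2090.666667 = 385.333333
Sxy = Σxy − (Σx)(Σy)/n = 21469.7 − 18459.466667 = 3010.233333
Syy = Σy² − (Σy)²/n = 187019.39 − 162987.201667 = 24032.188333
R² = Sxy²/(Sxx·Syy) = (3010.233333)²/(385.333333·24032.188333) = 0.978522

0.979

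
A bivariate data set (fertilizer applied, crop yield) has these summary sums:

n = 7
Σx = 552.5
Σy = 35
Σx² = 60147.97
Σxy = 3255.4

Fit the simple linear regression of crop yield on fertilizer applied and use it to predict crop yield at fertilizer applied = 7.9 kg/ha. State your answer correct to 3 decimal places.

Sxx = Σx² − (Σx)²/n = 60147.97 − 43608.035714 = 16539.934286
Sxy = Σxy − (Σx)(Σy)/n = 3255.4 − 2762.5 = 492.9
b = Sxy/Sxx = 492.9/16539.934286 = 0.029801
a = ȳ − b·x̄ = 5 − 0.029801·78.928571 = 2.647881
ŷ(7.9) = a + b·7.9 = 2.647881 + 0.029801·7.9 = 2.883306

2.883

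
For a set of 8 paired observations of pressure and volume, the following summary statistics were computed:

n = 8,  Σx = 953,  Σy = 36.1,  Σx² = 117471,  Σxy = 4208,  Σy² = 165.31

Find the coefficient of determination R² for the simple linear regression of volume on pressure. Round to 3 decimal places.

Sxx = Σx² − (Σx)²/n = 117471 − 113526.125 = 3944.875
Sxy = Σxy − (Σx)(Σy)/n = 4208 − 4300.4125 = -92.4125
Syy = Σy² − (Σy)²/n = 165.31 − 162.90125 = 2.40875
R² = Sxy²/(Sxx·Syy) = (-92.4125)²/(3944.875·2.40875) = 0.898745

0.899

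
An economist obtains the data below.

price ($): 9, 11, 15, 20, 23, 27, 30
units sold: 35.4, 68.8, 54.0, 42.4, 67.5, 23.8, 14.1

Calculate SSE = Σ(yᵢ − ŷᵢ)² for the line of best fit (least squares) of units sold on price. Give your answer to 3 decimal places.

n = 7, Σx = 135, Σy = 306, Σxy = 5351.5, Σx² = 2985, Σy² = 16021.86
Sxx = Σx² − (Σx)²/n = 2985 − 2603.571429 = 381.428571
Sxy = Σxy − (Σx)(Σy)/n = 5351.5 − 5901.428571 = -549.928571
Syy = Σy² − (Σy)²/n = 16021.86 − 13376.571429 = 2645.288571
b = Sxy/Sxx = -549.928571/381.428571 = -1.441760
SSE = Syy − b·Sxy = 2645.288571 − (-1.441760)·(-549.928571) = 1852.423390

1852.423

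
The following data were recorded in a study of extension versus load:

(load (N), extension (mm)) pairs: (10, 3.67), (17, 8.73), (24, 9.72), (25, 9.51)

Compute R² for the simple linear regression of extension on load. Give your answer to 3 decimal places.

0.851

n = 4, Σx = 76, Σy = 31.63, Σxy = 656.14, Σx² = 1590, Σy² = 274.6003
Sxx = Σx² − (Σx)²/n = 1590 − 1444 = 146
Sxy = Σxy − (Σx)(Σy)/n = 656.14 − 600.97 = 55.17
Syy = Σy² − (Σy)²/n = 274.6003 − 250.114225 = 24.486075
R² = Sxy²/(Sxx·Syy) = (55.17)²/(146·24.486075) = 0.851401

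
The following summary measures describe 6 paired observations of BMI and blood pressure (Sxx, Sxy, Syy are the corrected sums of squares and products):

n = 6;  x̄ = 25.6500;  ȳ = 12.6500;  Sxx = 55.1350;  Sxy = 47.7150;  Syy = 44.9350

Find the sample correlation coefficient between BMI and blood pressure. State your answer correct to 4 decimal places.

0.9586

r = Sxy/√(Sxx·Syy) = 47.715/√(2477.491225) = 47.715/49.774403 = 0.958625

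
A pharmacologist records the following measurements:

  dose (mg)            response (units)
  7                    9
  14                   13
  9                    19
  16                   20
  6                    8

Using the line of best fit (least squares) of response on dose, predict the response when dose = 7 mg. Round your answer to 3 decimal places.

n = 5, Σx = 52, Σy = 69, Σxy = 784, Σx² = 618
Sxx = Σx² − (Σx)²/n = 618 − 540.8 = 77.2
Sxy = Σxy − (Σx)(Σy)/n = 784 − 717.6 = 66.4
b = Sxy/Sxx = 66.4/77.2 = 0.860104
a = ȳ − b·x̄ = 13.8 − 0.860104·10.4 = 4.854922
ŷ(7) = a + b·7 = 4.854922 + 0.860104·7 = 10.875648

10.876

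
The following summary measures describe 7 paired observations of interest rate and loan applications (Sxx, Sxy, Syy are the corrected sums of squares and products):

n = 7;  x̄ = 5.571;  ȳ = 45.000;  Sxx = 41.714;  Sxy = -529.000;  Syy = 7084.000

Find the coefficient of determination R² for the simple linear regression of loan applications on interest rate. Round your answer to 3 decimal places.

0.947

R² = Sxy²/(Sxx·Syy) = (-529)²/(41.714·7084) = 0.947002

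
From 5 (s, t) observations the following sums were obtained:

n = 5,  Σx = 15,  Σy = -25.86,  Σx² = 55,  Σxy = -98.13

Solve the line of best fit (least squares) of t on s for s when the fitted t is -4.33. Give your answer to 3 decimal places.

Sxx = Σx² − (Σx)²/n = 55 − 45 = 10
Sxy = Σxy − (Σx)(Σy)/n = -98.13 − (-77.58) = -20.55
b = Sxy/Sxx = -20.55/10 = -2.055
a = ȳ − b·x̄ = -5.172 − (-2.055)·3 = 0.993
Set a + b·x = -4.33: x = (-4.33 − 0.993) / (-2.055) = 2.590268

2.590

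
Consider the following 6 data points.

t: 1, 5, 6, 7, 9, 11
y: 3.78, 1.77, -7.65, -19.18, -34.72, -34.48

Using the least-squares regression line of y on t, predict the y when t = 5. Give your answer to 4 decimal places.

-8.2438

n = 6, Σx = 39, Σy = -90.48, Σxy = -859.29, Σx² = 313
Sxx = Σx² − (Σx)²/n = 313 − 253.5 = 59.5
Sxy = Σxy − (Σx)(Σy)/n = -859.29 − (-588.12) = -271.17
b = Sxy/Sxx = -271.17/59.5 = -4.557479
a = ȳ − b·x̄ = -15.08 − (-4.557479)·6.5 = 14.543613
ŷ(5) = a + b·5 = 14.543613 + (-4.557479)·5 = -8.243782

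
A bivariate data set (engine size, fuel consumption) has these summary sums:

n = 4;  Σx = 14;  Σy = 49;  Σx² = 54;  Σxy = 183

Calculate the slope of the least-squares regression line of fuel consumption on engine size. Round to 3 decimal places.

Sxx = Σx² − (Σx)²/n = 54 − 49 = 5
Sxy = Σxy − (Σx)(Σy)/n = 183 − 171.5 = 11.5
b = Sxy/Sxx = 11.5/5 = 2.3

2.300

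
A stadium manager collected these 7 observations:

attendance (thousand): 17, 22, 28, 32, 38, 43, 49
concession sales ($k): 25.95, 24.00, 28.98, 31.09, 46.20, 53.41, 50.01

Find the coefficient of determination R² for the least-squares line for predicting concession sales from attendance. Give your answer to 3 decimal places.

n = 7, Σx = 229, Σy = 259.64, Σxy = 9278.19, Σx² = 8275, Σy² = 10543.8992
Sxx = Σx² − (Σx)²/n = 8275 − 7491.571429 = 783.428571
Sxy = Σxy − (Σx)(Σy)/n = 9278.19 − 8493.937143 = 784.252857
Syy = Σy² − (Σy)²/n = 10543.8992 − 9630.418514 = 913.480686
R² = Sxy²/(Sxx·Syy) = (784.252857)²/(783.428571·913.480686) = 0.859436

0.859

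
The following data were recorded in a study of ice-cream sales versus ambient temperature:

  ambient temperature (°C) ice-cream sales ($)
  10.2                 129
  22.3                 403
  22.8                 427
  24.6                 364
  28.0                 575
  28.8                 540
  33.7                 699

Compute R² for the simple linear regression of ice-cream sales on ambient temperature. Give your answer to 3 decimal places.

0.943

n = 7, Σx = 170.4, Σy = 3137, Σxy = 84201, Σx² = 4475.46, Σy² = 1604701
Sxx = Σx² − (Σx)²/n = 4475.46 − 4148.022857 = 327.437143
Sxy = Σxy − (Σx)(Σy)/n = 84201 − 76363.542857 = 7837.457143
Syy = Σy² − (Σy)²/n = 1604701 − 1405824.142857 = 198876.857143
R² = Sxy²/(Sxx·Syy) = (7837.457143)²/(327.437143·198876.857143) = 0.943275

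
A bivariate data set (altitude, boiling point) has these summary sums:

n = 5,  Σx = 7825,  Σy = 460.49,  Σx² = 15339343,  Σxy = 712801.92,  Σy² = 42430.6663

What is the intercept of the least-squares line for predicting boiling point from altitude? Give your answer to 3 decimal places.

96.077

Sxx = Σx² − (Σx)²/n = 15339343 − 12246125 = 3093218
Sxy = Σxy − (Σx)(Σy)/n = 712801.92 − 720666.85 = -7864.93
b = Sxy/Sxx = -7864.93/3093218 = -0.002543
a = ȳ − b·x̄ = 92.098 − (-0.002543)·1565 = 96.077227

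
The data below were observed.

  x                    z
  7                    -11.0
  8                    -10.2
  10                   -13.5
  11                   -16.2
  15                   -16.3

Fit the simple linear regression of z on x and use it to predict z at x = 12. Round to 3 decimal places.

n = 5, Σx = 51, Σy = -67.2, Σxy = -716.3, Σx² = 559
Sxx = Σx² − (Σx)²/n = 559 − 520.2 = 38.8
Sxy = Σxy − (Σx)(Σy)/n = -716.3 − (-685.44) = -30.86
b = Sxy/Sxx = -30.86/38.8 = -0.795361
a = ȳ − b·x̄ = -13.44 − (-0.795361)·10.2 = -5.327320
ŷ(12) = a + b·12 = -5.327320 + (-0.795361)·12 = -14.871649

-14.872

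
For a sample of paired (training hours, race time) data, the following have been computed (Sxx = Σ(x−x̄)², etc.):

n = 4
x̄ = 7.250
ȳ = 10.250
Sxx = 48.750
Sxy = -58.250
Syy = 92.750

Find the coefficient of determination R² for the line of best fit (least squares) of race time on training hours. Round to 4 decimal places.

0.7504

R² = Sxy²/(Sxx·Syy) = (-58.25)²/(48.75·92.75) = 0.750418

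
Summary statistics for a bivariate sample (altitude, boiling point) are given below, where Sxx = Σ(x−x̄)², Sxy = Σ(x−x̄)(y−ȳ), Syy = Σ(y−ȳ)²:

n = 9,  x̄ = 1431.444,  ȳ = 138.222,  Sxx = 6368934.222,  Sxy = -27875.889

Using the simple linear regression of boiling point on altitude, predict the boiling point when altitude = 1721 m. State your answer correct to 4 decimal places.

136.9547

b = Sxy/Sxx = -27875.889/6368934.222 = -0.004377
a = ȳ − b·x̄ = 138.222 − (-0.004377)·1431.444 = 144.487220
ŷ(1721) = a + b·1721 = 144.487220 + (-0.004377)·1721 = 136.954656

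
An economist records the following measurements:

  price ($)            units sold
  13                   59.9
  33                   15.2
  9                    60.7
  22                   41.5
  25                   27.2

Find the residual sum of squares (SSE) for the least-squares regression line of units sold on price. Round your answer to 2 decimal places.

n = 5, Σx = 102, Σy = 204.5, Σxy = 3419.6, Σx² = 2448, Σy² = 9965.63
Sxx = Σx² − (Σx)²/n = 2448 − 2080.8 = 367.2
Sxy = Σxy − (Σx)(Σy)/n = 3419.6 − 4171.8 = -752.2
Syy = Σy² − (Σy)²/n = 9965.63 − 8364.05 = 1601.58
b = Sxy/Sxx = -752.2/367.2 = -2.048475
SSE = Syy − b·Sxy = 1601.58 − (-2.048475)·(-752.2) = 60.717146

60.72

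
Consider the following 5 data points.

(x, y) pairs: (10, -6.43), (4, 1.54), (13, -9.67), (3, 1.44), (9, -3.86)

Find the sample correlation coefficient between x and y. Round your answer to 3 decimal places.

-0.990

n = 5, Σx = 39, Σy = -16.98, Σxy = -214.27, Σx² = 375, Σy² = 154.1986
Sxx = Σx² − (Σx)²/n = 375 − 304.2 = 70.8
Sxy = Σxy − (Σx)(Σy)/n = -214.27 − (-132.444) = -81.826
Syy = Σy² − (Σy)²/n = 154.1986 − 57.66408 = 96.53452
r = Sxy/√(Sxx·Syy) = -81.826/√(6834.644016) = -81.826/82.671906 = -0.989768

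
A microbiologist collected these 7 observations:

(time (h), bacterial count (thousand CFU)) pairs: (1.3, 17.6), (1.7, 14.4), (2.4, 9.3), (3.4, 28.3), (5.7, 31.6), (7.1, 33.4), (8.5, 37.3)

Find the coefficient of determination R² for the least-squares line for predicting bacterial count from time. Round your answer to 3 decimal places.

n = 7, Σx = 30.1, Σy = 171.9, Σxy = 900.21, Σx² = 177.05, Σy² = 4909.91
Sxx = Σx² − (Σx)²/n = 177.05 − 129.43 = 47.62
Sxy = Σxy − (Σx)(Σy)/n = 900.21 − 739.17 = 161.04
Syy = Σy² − (Σy)²/n = 4909.91 − 4221.372857 = 688.537143
R² = Sxy²/(Sxx·Syy) = (161.04)²/(47.62·688.537143) = 0.790953

0.791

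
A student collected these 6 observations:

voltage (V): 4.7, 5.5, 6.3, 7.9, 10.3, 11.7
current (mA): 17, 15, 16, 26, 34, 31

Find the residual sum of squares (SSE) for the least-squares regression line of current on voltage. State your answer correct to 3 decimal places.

n = 6, Σx = 46.4, Σy = 139, Σxy = 1181.5, Σx² = 397.42, Σy² = 3563
Sxx = Σx² − (Σx)²/n = 397.42 − 358.826667 = 38.593333
Sxy = Σxy − (Σx)(Σy)/n = 1181.5 − 1074.933333 = 106.566667
Syy = Σy² − (Σy)²/n = 3563 − 3220.166667 = 342.833333
b = Sxy/Sxx = 106.566667/38.593333 = 2.761271
SSE = Syy − b·Sxy = 342.833333 − 2.761271·106.566667 = 48.573847

48.574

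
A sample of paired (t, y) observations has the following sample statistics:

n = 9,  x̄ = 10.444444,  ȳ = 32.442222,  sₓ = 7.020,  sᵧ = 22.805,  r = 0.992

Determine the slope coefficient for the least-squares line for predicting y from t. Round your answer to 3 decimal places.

3.223

b = r · sᵧ/sₓ = 0.992 · 22.805/7.02 = 3.222587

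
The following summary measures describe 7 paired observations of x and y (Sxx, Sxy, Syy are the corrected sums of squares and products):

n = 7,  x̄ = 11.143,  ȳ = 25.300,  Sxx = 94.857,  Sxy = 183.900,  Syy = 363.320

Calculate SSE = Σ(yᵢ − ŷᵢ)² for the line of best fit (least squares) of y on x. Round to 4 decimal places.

b = Sxy/Sxx = 183.9/94.857 = 1.938708
SSE = Syy − b·Sxy = 363.32 − 1.938708·183.9 = 6.791647

6.7916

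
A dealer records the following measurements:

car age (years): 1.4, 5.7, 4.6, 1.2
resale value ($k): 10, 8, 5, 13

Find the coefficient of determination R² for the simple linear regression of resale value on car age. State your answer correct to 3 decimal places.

n = 4, Σx = 12.9, Σy = 36, Σxy = 98.2, Σx² = 57.05, Σy² = 358
Sxx = Σx² − (Σx)²/n = 57.05 − 41.6025 = 15.4475
Sxy = Σxy − (Σx)(Σy)/n = 98.2 − 116.1 = -17.9
Syy = Σy² − (Σy)²/n = 358 − 324 = 34
R² = Sxy²/(Sxx·Syy) = (-17.9)²/(15.4475·34) = 0.610055

0.610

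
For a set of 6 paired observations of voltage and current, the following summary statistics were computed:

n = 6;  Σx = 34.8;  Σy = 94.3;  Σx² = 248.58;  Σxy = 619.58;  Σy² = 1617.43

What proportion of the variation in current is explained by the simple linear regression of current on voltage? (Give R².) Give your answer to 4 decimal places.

0.8341

Sxx = Σx² − (Σx)²/n = 248.58 − 201.84 = 46.74
Sxy = Σxy − (Σx)(Σy)/n = 619.58 − 546.94 = 72.64
Syy = Σy² − (Σy)²/n = 1617.43 − 1482.081667 = 135.348333
R² = Sxy²/(Sxx·Syy) = (72.64)²/(46.74·135.348333) = 0.834085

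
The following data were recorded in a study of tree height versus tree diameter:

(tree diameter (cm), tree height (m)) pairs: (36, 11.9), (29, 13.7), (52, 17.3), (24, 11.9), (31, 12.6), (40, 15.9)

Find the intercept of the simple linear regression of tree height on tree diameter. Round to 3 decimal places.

7.051

n = 6, Σx = 212, Σy = 83.3, Σxy = 3037.5, Σx² = 7978
Sxx = Σx² − (Σx)²/n = 7978 − 7490.666667 = 487.333333
Sxy = Σxy − (Σx)(Σy)/n = 3037.5 − 2943.266667 = 94.233333
b = Sxy/Sxx = 94.233333/487.333333 = 0.193365
a = ȳ − b·x̄ = 13.883333 − 0.193365·35.333333 = 7.051094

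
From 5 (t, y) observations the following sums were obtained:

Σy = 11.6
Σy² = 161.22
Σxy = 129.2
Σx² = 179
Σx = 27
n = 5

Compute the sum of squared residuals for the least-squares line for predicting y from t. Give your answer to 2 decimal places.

Sxx = Σx² − (Σx)²/n = 179 − 145.8 = 33.2
Sxy = Σxy − (Σx)(Σy)/n = 129.2 − 62.64 = 66.56
Syy = Σy² − (Σy)²/n = 161.22 − 26.912 = 134.308
b = Sxy/Sxx = 66.56/33.2 = 2.004819
SSE = Syy − b·Sxy = 134.308 − 2.004819·66.56 = 0.867229

0.87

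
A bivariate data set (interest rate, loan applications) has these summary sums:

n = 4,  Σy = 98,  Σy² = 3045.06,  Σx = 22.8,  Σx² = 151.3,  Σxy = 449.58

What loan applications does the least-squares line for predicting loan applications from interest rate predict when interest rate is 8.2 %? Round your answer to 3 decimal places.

Sxx = Σx² − (Σx)²/n = 151.3 − 129.96 = 21.34
Sxy = Σxy − (Σx)(Σy)/n = 449.58 − 558.6 = -109.02
b = Sxy/Sxx = -109.02/21.34 = -5.108716
a = ȳ − b·x̄ = 24.5 − (-5.108716)·5.7 = 53.619681
ŷ(8.2) = a + b·8.2 = 53.619681 + (-5.108716)·8.2 = 11.728210

11.728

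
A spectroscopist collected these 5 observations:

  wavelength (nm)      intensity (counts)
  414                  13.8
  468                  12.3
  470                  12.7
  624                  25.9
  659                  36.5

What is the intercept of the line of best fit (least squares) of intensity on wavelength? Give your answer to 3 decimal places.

n = 5, Σx = 2635, Σy = 101.2, Σxy = 57653.7, Σx² = 1434977
Sxx = Σx² − (Σx)²/n = 1434977 − 1388645 = 46332
Sxy = Σxy − (Σx)(Σy)/n = 57653.7 − 53332.4 = 4321.3
b = Sxy/Sxx = 4321.3/46332 = 0.093268
a = ȳ − b·x̄ = 20.24 − 0.093268·527 = -28.912316

-28.912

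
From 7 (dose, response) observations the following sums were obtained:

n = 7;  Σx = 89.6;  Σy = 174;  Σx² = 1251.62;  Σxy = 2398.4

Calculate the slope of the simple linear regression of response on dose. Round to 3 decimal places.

1.635

Sxx = Σx² − (Σx)²/n = 1251.62 − 1146.88 = 104.74
Sxy = Σxy − (Σx)(Σy)/n = 2398.4 − 2227.2 = 171.2
b = Sxy/Sxx = 171.2/104.74 = 1.634524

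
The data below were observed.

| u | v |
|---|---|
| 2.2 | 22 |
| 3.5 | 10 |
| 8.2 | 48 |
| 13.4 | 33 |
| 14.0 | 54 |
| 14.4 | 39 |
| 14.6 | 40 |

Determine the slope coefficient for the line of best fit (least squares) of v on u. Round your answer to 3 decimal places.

n = 7, Σx = 70.3, Σy = 246, Σxy = 2820.8, Σx² = 880.41
Sxx = Σx² − (Σx)²/n = 880.41 − 706.012857 = 174.397143
Sxy = Σxy − (Σx)(Σy)/n = 2820.8 − 2470.542857 = 350.257143
b = Sxy/Sxx = 350.257143/174.397143 = 2.008388

2.008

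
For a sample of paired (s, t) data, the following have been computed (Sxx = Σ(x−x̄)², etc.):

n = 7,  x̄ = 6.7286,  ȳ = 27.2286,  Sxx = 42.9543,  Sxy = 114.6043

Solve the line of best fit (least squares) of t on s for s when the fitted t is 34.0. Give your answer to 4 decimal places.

b = Sxy/Sxx = 114.6043/42.9543 = 2.668052
a = ȳ − b·x̄ = 27.2286 − 2.668052·6.7286 = 9.276346
Set a + b·x = 34.0: x = (34.0 − 9.276346) / 2.668052 = 9.266557

9.2666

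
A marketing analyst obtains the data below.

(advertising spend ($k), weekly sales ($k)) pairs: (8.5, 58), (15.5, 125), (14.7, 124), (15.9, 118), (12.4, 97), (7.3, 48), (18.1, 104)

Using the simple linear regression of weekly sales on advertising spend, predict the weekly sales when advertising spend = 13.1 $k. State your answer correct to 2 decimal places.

n = 7, Σx = 92.4, Σy = 674, Σxy = 9565.1, Σx² = 1316.06
Sxx = Σx² − (Σx)²/n = 1316.06 − 1219.68 = 96.38
Sxy = Σxy − (Σx)(Σy)/n = 9565.1 − 8896.8 = 668.3
b = Sxy/Sxx = 668.3/96.38 = 6.934011
a = ȳ − b·x̄ = 96.285714 − 6.934011·13.2 = 4.756766
ŷ(13.1) = a + b·13.1 = 4.756766 + 6.934011·13.1 = 95.592313

95.59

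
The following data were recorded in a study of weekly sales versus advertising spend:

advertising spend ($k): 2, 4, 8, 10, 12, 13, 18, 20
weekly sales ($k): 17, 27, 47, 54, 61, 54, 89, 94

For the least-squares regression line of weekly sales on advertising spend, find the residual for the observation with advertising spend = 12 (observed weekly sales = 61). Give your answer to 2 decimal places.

0.89

n = 8, Σx = 87, Σy = 443, Σxy = 5974, Σx² = 1221
Sxx = Σx² − (Σx)²/n = 1221 − 946.125 = 274.875
Sxy = Σxy − (Σx)(Σy)/n = 5974 − 4817.625 = 1156.375
b = Sxy/Sxx = 1156.375/274.875 = 4.206912
a = ȳ − b·x̄ = 55.375 − 4.206912·10.875 = 9.624829
ŷ(12) = 9.624829 + 4.206912·12 = 60.107776
residual = y − ŷ = 61 − 60.107776 = 0.892224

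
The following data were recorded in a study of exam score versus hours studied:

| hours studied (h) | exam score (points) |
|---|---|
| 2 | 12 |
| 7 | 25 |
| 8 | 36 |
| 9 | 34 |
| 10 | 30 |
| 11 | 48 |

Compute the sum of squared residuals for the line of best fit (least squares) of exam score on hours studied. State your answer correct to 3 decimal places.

n = 6, Σx = 47, Σy = 185, Σxy = 1621, Σx² = 419, Σy² = 6425
Sxx = Σx² − (Σx)²/n = 419 − 368.166667 = 50.833333
Sxy = Σxy − (Σx)(Σy)/n = 1621 − 1449.166667 = 171.833333
Syy = Σy² − (Σy)²/n = 6425 − 5704.166667 = 720.833333
b = Sxy/Sxx = 171.833333/50.833333 = 3.380328
SSE = Syy − b·Sxy = 720.833333 − 3.380328·171.833333 = 139.980328

139.980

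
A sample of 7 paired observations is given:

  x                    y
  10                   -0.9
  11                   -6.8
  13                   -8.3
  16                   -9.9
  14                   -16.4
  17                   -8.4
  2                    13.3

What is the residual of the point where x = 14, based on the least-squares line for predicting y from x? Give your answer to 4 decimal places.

-7.4713

n = 7, Σx = 83, Σy = -37.4, Σxy = -695.9, Σx² = 1135
Sxx = Σx² − (Σx)²/n = 1135 − 984.142857 = 150.857143
Sxy = Σxy − (Σx)(Σy)/n = -695.9 − (-443.457143) = -252.442857
b = Sxy/Sxx = -252.442857/150.857143 = -1.673390
a = ȳ − b·x̄ = -5.342857 − (-1.673390)·11.857143 = 14.498769
ŷ(14) = 14.498769 + (-1.673390)·14 = -8.928693
residual = y − ŷ = -16.4 − (-8.928693) = -7.471307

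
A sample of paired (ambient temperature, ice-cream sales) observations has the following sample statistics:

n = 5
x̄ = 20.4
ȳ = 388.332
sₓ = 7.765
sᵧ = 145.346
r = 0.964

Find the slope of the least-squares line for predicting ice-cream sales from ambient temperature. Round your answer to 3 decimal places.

b = r · sᵧ/sₓ = 0.964 · 145.346/7.765 = 18.044243

18.044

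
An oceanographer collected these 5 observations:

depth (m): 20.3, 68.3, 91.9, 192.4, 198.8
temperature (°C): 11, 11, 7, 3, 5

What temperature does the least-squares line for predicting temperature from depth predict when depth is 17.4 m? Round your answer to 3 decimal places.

11.489

n = 5, Σx = 571.7, Σy = 37, Σxy = 3189.1, Σx² = 90061.79
Sxx = Σx² − (Σx)²/n = 90061.79 − 65368.178 = 24693.612
Sxy = Σxy − (Σx)(Σy)/n = 3189.1 − 4230.58 = -1041.48
b = Sxy/Sxx = -1041.48/24693.612 = -0.042176
a = ȳ − b·x̄ = 7.4 − (-0.042176)·114.34 = 12.222414
ŷ(17.4) = a + b·17.4 = 12.222414 + (-0.042176)·17.4 = 11.488550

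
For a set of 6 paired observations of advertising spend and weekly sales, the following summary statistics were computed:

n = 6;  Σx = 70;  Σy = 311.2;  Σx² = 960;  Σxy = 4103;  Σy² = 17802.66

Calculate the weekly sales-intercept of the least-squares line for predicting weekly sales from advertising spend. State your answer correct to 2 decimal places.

13.42

Sxx = Σx² − (Σx)²/n = 960 − 816.666667 = 143.333333
Sxy = Σxy − (Σx)(Σy)/n = 4103 − 3630.666667 = 472.333333
b = Sxy/Sxx = 472.333333/143.333333 = 3.295349
a = ȳ − b·x̄ = 51.866667 − 3.295349·11.666667 = 13.420930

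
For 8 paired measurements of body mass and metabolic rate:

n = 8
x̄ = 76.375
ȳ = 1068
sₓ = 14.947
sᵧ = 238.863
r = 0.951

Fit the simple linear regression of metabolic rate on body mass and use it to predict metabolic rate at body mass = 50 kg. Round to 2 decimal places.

667.16

b = r · sᵧ/sₓ = 0.951 · 238.863/14.947 = 15.197612
a = ȳ − b·x̄ = 1068 − 15.197612·76.375 = -92.717649
ŷ(50) = a + b·50 = -92.717649 + 15.197612·50 = 667.162972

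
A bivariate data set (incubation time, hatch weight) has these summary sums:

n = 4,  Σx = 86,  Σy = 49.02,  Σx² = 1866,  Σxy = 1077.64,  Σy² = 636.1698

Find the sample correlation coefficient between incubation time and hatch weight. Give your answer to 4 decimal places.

Sxx = Σx² − (Σx)²/n = 1866 − 1849 = 17
Sxy = Σxy − (Σx)(Σy)/n = 1077.64 − 1053.93 = 23.71
Syy = Σy² − (Σy)²/n = 636.1698 − 600.7401 = 35.4297
r = Sxy/√(Sxx·Syy) = 23.71/√(602.3049) = 23.71/24.541901 = 0.966103

0.9661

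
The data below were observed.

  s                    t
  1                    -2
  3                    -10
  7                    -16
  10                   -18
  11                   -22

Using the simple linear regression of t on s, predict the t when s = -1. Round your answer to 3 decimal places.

-0.729

n = 5, Σx = 32, Σy = -68, Σxy = -566, Σx² = 280
Sxx = Σx² − (Σx)²/n = 280 − 204.8 = 75.2
Sxy = Σxy − (Σx)(Σy)/n = -566 − (-435.2) = -130.8
b = Sxy/Sxx = -130.8/75.2 = -1.739362
a = ȳ − b·x̄ = -13.6 − (-1.739362)·6.4 = -2.468085
ŷ(-1) = a + b·-1 = -2.468085 + (-1.739362)·(-1) = -0.728723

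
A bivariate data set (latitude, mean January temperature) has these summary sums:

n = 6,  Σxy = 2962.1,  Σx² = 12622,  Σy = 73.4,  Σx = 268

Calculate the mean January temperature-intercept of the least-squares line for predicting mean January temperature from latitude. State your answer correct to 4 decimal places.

Sxx = Σx² − (Σx)²/n = 12622 − 11970.666667 = 651.333333
Sxy = Σxy − (Σx)(Σy)/n = 2962.1 − 3278.533333 = -316.433333
b = Sxy/Sxx = -316.433333/651.333333 = -0.485824
a = ȳ − b·x̄ = 12.233333 − (-0.485824)·44.666667 = 33.933470

33.9335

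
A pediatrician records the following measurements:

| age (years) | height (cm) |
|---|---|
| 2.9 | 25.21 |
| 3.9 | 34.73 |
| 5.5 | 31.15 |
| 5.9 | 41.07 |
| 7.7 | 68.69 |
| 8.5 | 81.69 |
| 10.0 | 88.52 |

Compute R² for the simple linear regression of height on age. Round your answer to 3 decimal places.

n = 7, Σx = 44.4, Σy = 371.06, Σxy = 2730.672, Σx² = 320.22, Σy² = 23726.147
Sxx = Σx² − (Σx)²/n = 320.22 − 281.622857 = 38.597143
Sxy = Σxy − (Σx)(Σy)/n = 2730.672 − 2353.580571 = 377.091429
Syy = Σy² − (Σy)²/n = 23726.147 − 19669.360514 = 4056.786486
R² = Sxy²/(Sxx·Syy) = (377.091429)²/(38.597143·4056.786486) = 0.908147

0.908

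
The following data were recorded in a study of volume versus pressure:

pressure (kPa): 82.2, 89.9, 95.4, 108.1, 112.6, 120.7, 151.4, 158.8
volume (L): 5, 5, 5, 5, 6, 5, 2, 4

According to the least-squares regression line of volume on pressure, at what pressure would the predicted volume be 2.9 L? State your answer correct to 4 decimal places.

174.9120

n = 8, Σx = 919.1, Σy = 37, Σxy = 4095.1, Σx² = 111012.27
Sxx = Σx² − (Σx)²/n = 111012.27 − 105593.10125 = 5419.16875
Sxy = Σxy − (Σx)(Σy)/n = 4095.1 − 4250.8375 = -155.7375
b = Sxy/Sxx = -155.7375/5419.16875 = -0.028738
a = ȳ − b·x̄ = 4.625 − (-0.028738)·114.8875 = 7.926667
Set a + b·x = 2.9: x = (2.9 − 7.926667) / (-0.028738) = 174.912003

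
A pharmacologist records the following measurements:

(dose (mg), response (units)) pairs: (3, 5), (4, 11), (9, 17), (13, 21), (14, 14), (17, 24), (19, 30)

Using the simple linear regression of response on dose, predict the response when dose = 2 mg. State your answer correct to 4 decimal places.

n = 7, Σx = 79, Σy = 122, Σxy = 1659, Σx² = 1121
Sxx = Σx² − (Σx)²/n = 1121 − 891.571429 = 229.428571
Sxy = Σxy − (Σx)(Σy)/n = 1659 − 1376.857143 = 282.142857
b = Sxy/Sxx = 282.142857/229.428571 = 1.229763
a = ȳ − b·x̄ = 17.428571 − 1.229763·11.285714 = 3.549813
ŷ(2) = a + b·2 = 3.549813 + 1.229763·2 = 6.009340

6.0093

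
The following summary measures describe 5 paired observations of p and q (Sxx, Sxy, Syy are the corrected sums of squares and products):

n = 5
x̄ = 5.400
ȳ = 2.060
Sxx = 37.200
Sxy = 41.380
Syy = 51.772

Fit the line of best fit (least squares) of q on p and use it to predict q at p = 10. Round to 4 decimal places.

7.1769

b = Sxy/Sxx = 41.38/37.2 = 1.112366
a = ȳ − b·x̄ = 2.06 − 1.112366·5.4 = -3.946774
ŷ(10) = a + b·10 = -3.946774 + 1.112366·10 = 7.176882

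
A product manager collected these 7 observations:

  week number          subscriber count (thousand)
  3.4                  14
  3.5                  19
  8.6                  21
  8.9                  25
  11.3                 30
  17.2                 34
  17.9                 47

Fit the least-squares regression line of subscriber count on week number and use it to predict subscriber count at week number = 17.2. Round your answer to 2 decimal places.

39.62

n = 7, Σx = 70.8, Σy = 190, Σxy = 2282.3, Σx² = 920.92
Sxx = Σx² − (Σx)²/n = 920.92 − 716.091429 = 204.828571
Sxy = Σxy − (Σx)(Σy)/n = 2282.3 − 1921.714286 = 360.585714
b = Sxy/Sxx = 360.585714/204.828571 = 1.760427
a = ȳ − b·x̄ = 27.142857 − 1.760427·10.114286 = 9.337397
ŷ(17.2) = a + b·17.2 = 9.337397 + 1.760427·17.2 = 39.616739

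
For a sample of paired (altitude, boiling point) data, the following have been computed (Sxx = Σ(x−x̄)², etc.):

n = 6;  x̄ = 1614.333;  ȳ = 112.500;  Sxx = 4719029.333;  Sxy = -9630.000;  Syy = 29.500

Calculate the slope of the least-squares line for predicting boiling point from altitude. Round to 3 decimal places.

b = Sxy/Sxx = -9630/4719029.333 = -0.002041

-0.002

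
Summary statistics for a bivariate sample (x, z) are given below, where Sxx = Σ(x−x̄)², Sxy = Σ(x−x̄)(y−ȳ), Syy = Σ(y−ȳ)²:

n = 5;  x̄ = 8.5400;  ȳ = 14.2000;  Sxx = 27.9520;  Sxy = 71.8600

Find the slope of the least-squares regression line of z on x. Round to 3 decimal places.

2.571

b = Sxy/Sxx = 71.86/27.952 = 2.570836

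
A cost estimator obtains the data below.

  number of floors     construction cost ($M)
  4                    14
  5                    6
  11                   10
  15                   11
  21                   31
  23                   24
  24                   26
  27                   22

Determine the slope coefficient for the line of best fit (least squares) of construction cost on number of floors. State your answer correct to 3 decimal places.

0.804

n = 8, Σx = 130, Σy = 144, Σxy = 2782, Σx² = 2662
Sxx = Σx² − (Σx)²/n = 2662 − 2112.5 = 549.5
Sxy = Σxy − (Σx)(Σy)/n = 2782 − 2340 = 442
b = Sxy/Sxx = 442/549.5 = 0.804368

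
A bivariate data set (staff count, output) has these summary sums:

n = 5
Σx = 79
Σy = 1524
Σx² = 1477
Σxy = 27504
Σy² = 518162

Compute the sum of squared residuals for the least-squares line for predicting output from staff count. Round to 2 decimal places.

2382.57

Sxx = Σx² − (Σx)²/n = 1477 − 1248.2 = 228.8
Sxy = Σxy − (Σx)(Σy)/n = 27504 − 24079.2 = 3424.8
Syy = Σy² − (Σy)²/n = 518162 − 464515.2 = 53646.8
b = Sxy/Sxx = 3424.8/228.8 = 14.968531
SSE = Syy − b·Sxy = 53646.8 − 14.968531·3424.8 = 2382.573427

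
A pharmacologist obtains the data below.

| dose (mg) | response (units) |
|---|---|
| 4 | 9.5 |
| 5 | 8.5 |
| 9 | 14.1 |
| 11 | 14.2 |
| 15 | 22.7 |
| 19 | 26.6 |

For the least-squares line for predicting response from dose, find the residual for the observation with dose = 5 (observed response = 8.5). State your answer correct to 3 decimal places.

-0.679

n = 6, Σx = 63, Σy = 95.6, Σxy = 1209.5, Σx² = 829
Sxx = Σx² − (Σx)²/n = 829 − 661.5 = 167.5
Sxy = Σxy − (Σx)(Σy)/n = 1209.5 − 1003.8 = 205.7
b = Sxy/Sxx = 205.7/167.5 = 1.228060
a = ȳ − b·x̄ = 15.933333 − 1.228060·10.5 = 3.038706
ŷ(5) = 3.038706 + 1.228060·5 = 9.179005
residual = y − ŷ = 8.5 − 9.179005 = -0.679005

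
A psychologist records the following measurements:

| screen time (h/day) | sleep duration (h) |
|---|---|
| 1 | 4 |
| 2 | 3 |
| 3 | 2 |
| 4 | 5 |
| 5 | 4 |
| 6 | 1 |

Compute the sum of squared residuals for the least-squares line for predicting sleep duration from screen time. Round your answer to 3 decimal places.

n = 6, Σx = 21, Σy = 19, Σxy = 62, Σx² = 91, Σy² = 71
Sxx = Σx² − (Σx)²/n = 91 − 73.5 = 17.5
Sxy = Σxy − (Σx)(Σy)/n = 62 − 66.5 = -4.5
Syy = Σy² − (Σy)²/n = 71 − 60.166667 = 10.833333
b = Sxy/Sxx = -4.5/17.5 = -0.257143
SSE = Syy − b·Sxy = 10.833333 − (-0.257143)·(-4.5) = 9.676190

9.676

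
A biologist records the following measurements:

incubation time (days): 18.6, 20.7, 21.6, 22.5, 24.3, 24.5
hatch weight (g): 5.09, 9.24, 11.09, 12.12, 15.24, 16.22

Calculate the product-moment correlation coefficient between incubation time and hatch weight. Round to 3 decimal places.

n = 6, Σx = 132.2, Σy = 69, Σxy = 1565.908, Σx² = 2938, Σy² = 876.5142
Sxx = Σx² − (Σx)²/n = 2938 − 2912.806667 = 25.193333
Sxy = Σxy − (Σx)(Σy)/n = 1565.908 − 1520.3 = 45.608
Syy = Σy² − (Σy)²/n = 876.5142 − 793.5 = 83.0142
r = Sxy/√(Sxx·Syy) = 45.608/√(2091.404412) = 45.608/45.731875 = 0.997291

0.997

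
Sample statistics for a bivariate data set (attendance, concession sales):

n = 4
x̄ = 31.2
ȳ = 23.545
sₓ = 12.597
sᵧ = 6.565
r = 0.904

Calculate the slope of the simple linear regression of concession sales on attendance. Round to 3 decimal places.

b = r · sᵧ/sₓ = 0.904 · 6.565/12.597 = 0.471125

0.471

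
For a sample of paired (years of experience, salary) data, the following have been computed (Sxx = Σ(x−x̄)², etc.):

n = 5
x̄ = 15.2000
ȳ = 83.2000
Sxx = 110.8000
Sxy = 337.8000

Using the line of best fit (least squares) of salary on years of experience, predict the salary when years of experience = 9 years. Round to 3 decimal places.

64.298

b = Sxy/Sxx = 337.8/110.8 = 3.048736
a = ȳ − b·x̄ = 83.2 − 3.048736·15.2 = 36.859206
ŷ(9) = a + b·9 = 36.859206 + 3.048736·9 = 64.297834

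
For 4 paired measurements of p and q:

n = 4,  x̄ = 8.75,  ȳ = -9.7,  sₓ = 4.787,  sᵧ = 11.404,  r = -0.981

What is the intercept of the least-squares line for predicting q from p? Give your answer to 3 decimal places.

b = r · sᵧ/sₓ = -0.981 · 11.404/4.787 = -2.337022
a = ȳ − b·x̄ = -9.7 − (-2.337022)·8.75 = 10.748942

10.749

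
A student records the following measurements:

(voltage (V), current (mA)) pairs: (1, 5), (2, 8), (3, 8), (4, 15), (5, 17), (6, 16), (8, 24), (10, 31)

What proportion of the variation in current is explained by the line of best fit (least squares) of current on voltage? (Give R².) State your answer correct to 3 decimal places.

n = 8, Σx = 39, Σy = 124, Σxy = 788, Σx² = 255, Σy² = 2460
Sxx = Σx² − (Σx)²/n = 255 − 190.125 = 64.875
Sxy = Σxy − (Σx)(Σy)/n = 788 − 604.5 = 183.5
Syy = Σy² − (Σy)²/n = 2460 − 1922 = 538
R² = Sxy²/(Sxx·Syy) = (183.5)²/(64.875·538) = 0.964745

0.965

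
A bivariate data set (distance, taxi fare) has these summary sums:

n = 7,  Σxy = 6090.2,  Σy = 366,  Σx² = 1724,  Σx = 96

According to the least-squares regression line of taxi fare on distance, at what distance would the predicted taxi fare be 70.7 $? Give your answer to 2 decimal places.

20.72

Sxx = Σx² − (Σx)²/n = 1724 − 1316.571429 = 407.428571
Sxy = Σxy − (Σx)(Σy)/n = 6090.2 − 5019.428571 = 1070.771429
b = Sxy/Sxx = 1070.771429/407.428571 = 2.628121
a = ȳ − b·x̄ = 52.285714 − 2.628121·13.714286 = 16.242917
Set a + b·x = 70.7: x = (70.7 − 16.242917) / 2.628121 = 20.720922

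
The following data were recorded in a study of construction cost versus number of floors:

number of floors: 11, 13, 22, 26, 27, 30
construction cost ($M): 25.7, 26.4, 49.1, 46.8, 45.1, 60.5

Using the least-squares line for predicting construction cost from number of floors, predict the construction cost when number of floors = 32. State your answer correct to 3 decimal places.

n = 6, Σx = 129, Σy = 253.6, Σxy = 5955.6, Σx² = 3079
Sxx = Σx² − (Σx)²/n = 3079 − 2773.5 = 305.5
Sxy = Σxy − (Σx)(Σy)/n = 5955.6 − 5452.4 = 503.2
b = Sxy/Sxx = 503.2/305.5 = 1.647136
a = ȳ − b·x̄ = 42.266667 − 1.647136·21.5 = 6.853246
ŷ(32) = a + b·32 = 6.853246 + 1.647136·32 = 59.561593

59.562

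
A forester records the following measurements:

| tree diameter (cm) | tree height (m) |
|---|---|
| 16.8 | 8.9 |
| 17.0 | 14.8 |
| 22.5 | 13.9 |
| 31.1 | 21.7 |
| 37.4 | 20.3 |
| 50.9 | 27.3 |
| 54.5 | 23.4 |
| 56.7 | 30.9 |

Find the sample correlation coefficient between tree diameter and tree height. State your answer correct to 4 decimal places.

n = 8, Σx = 286.9, Σy = 161.2, Σxy = 6564.86, Σx² = 12219.41, Σy² = 3622.1
Sxx = Σx² − (Σx)²/n = 12219.41 − 10288.95125 = 1930.45875
Sxy = Σxy − (Σx)(Σy)/n = 6564.86 − 5781.035 = 783.825
Syy = Σy² − (Σy)²/n = 3622.1 − 3248.18 = 373.92
r = Sxy/√(Sxx·Syy) = 783.825/√(721837.1358) = 783.825/849.609990 = 0.922570

0.9226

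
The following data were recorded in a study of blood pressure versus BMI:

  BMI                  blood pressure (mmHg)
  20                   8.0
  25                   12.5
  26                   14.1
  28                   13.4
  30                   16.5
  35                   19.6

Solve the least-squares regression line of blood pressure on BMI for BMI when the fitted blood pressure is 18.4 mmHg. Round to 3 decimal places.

33.113

n = 6, Σx = 164, Σy = 84.1, Σxy = 2395.3, Σx² = 4610
Sxx = Σx² − (Σx)²/n = 4610 − 4482.666667 = 127.333333
Sxy = Σxy − (Σx)(Σy)/n = 2395.3 − 2298.733333 = 96.566667
b = Sxy/Sxx = 96.566667/127.333333 = 0.758377
a = ȳ − b·x̄ = 14.016667 − 0.758377·27.333333 = -6.712304
Set a + b·x = 18.4: x = (18.4 − (-6.712304)) / 0.758377 = 33.113221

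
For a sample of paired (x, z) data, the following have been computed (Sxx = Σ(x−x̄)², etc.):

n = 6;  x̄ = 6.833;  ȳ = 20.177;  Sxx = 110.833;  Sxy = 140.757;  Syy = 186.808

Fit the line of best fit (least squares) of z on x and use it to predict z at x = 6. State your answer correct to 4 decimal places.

b = Sxy/Sxx = 140.757/110.833 = 1.269992
a = ȳ − b·x̄ = 20.177 − 1.269992·6.833 = 11.499146
ŷ(6) = a + b·6 = 11.499146 + 1.269992·6 = 19.119097

19.1191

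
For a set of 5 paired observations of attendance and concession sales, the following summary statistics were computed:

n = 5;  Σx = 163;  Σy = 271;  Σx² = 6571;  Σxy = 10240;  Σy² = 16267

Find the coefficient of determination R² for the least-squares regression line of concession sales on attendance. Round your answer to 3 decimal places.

0.995

Sxx = Σx² − (Σx)²/n = 6571 − 5313.8 = 1257.2
Sxy = Σxy − (Σx)(Σy)/n = 10240 − 8834.6 = 1405.4
Syy = Σy² − (Σy)²/n = 16267 − 14688.2 = 1578.8
R² = Sxy²/(Sxx·Syy) = (1405.4)²/(1257.2·1578.8) = 0.995104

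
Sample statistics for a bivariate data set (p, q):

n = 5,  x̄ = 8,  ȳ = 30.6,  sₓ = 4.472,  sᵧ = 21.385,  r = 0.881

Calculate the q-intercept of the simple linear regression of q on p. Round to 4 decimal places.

-3.1034

b = r · sᵧ/sₓ = 0.881 · 21.385/4.472 = 4.212922
a = ȳ − b·x̄ = 30.6 − 4.212922·8 = -3.103372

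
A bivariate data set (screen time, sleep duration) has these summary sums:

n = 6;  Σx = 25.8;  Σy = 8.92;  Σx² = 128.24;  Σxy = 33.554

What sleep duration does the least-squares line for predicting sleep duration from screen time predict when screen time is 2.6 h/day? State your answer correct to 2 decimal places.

1.96

Sxx = Σx² − (Σx)²/n = 128.24 − 110.94 = 17.3
Sxy = Σxy − (Σx)(Σy)/n = 33.554 − 38.356 = -4.802
b = Sxy/Sxx = -4.802/17.3 = -0.277572
a = ȳ − b·x̄ = 1.486667 − (-0.277572)·4.3 = 2.680227
ŷ(2.6) = a + b·2.6 = 2.680227 + (-0.277572)·2.6 = 1.958539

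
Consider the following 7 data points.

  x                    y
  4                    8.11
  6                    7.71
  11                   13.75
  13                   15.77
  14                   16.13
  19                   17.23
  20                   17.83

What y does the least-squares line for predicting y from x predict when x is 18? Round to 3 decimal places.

17.501

n = 7, Σx = 87, Σy = 96.53, Σxy = 1344.75, Σx² = 1299
Sxx = Σx² − (Σx)²/n = 1299 − 1081.285714 = 217.714286
Sxy = Σxy − (Σx)(Σy)/n = 1344.75 − 1199.73 = 145.02
b = Sxy/Sxx = 145.02/217.714286 = 0.666102
a = ȳ − b·x̄ = 13.79 − 0.666102·12.428571 = 5.511299
ŷ(18) = a + b·18 = 5.511299 + 0.666102·18 = 17.501142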